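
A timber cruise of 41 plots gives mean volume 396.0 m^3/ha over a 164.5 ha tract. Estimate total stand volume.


Formula: Total Volume = Mean Volume per ha * Total Area
Total Volume = 396.0 m^3/ha * 164.5 ha
Total Volume = 65142 m^3

65142


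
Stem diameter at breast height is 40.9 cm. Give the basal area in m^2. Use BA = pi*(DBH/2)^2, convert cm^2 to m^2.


Formula: BA = pi * (DBH/2)^2 / 10000  (cm^2 to m^2)
Radius = DBH/2 = 40.9/2 = 20.45 cm
BA = pi * 20.45^2 / 10000
   = 1313.8219 cm^2 / 10000
   = 0.1314 m^2

0.1314


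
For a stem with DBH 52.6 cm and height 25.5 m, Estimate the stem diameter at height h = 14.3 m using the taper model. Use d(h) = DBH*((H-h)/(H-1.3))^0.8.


Taper: d(h) = DBH * ((H - h) / (H - 1.3))^0.8
Numerator = H - h = 25.5 - 14.3 = 11.2 m
Denominator = H - 1.3 = 25.5 - 1.3 = 24.2 m
Ratio = 11.2 / 24.2 = 0.46281
d = 52.6 * 0.46281^0.8 = 28.4 cm

28.4


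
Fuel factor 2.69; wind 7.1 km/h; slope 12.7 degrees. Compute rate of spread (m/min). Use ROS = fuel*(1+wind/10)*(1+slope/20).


Formula: ROS = fuel * (1 + wind/10) * (1 + slope/20)
Wind factor = 1 + 7.1/10 = 1.71
Slope factor = 1 + 12.7/20 = 1.635
ROS = 2.69 * 1.71 * 1.635 = 7.52 m/min

7.52


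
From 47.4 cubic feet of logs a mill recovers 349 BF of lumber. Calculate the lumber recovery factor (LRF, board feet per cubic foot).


Formula: LRF = Lumber Output (BF) / Log Input (ft^3)
LRF = 349 BF / 47.4 ft^3
LRF = 7.36 BF/ft^3

7.36


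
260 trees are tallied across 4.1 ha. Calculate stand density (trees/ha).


Formula: Stand Density = N_trees / Area_ha
Density = 260 trees / 4.1 ha
Density = 63 trees/ha

63


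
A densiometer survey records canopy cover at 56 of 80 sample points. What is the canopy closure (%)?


Formula: Canopy closure = covered points / total points * 100
Closure = 56 / 80 * 100
Closure = 0.7 * 100 = 70.0%

70.0


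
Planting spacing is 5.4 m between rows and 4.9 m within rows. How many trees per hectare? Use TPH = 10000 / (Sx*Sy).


Formula: TPH = 10000 m^2/ha / (spacing_x * spacing_y)
Area per tree = 5.4 m * 4.9 m = 26.46 m^2
TPH = 10000 / 26.46 = 378 trees/ha

378


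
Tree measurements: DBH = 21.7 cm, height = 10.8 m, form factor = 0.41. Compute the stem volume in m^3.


Formula: V = pi * (DBH/200)^2 * H * ff
Radius = DBH/200 = 21.7/200 = 0.1085 m
Radius^2 = 0.1085^2 = 0.01177225 m^2
V = pi * 0.01177225 * 10.8 * 0.41
V = 0.164 m^3

0.164


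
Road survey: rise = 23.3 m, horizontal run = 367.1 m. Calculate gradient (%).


Formula: Gradient = rise / run * 100
Gradient = 23.3 / 367.1 * 100 = 6.3%

6.3


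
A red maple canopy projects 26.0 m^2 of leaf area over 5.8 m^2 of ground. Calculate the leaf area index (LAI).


Formula: LAI = total leaf area / ground area  (dimensionless)
LAI = 26.0 m^2 / 5.8 m^2
LAI = 4.48

4.48


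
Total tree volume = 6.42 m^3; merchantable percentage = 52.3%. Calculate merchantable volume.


Formula: MV = V_total * (merchantable_pct / 100)
Merchantable fraction = 52.3% / 100 = 0.523
MV = 6.42 m^3 * 0.523 = 3.358 m^3

3.358


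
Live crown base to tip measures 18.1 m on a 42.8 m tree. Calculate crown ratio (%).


Formula: Crown Ratio = (Crown Length / Total Height) * 100
CR = (18.1 m / 42.8 m) * 100
CR = 0.4229 * 100 = 42.3%

42.3


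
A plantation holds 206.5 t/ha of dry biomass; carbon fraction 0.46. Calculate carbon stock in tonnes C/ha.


Formula: Carbon Stock = Biomass * Carbon Fraction
C = 206.5 t/ha * 0.46
C = 95.0 t C/ha

95.0


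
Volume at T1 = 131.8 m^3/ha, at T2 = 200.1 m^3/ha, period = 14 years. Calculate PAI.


Formula: PAI = (V_T2 - V_T1) / (T2 - T1)
Volume increment = 200.1 - 131.8 = 68.3 m^3/ha
PAI = 68.3 / 14 = 4.88 m^3/ha/year

4.88


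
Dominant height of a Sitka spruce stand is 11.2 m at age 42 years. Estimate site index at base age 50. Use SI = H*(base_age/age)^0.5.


Formula: SI = H_dom * (base_age / age)^0.5
Age ratio = 50 / 42 = 1.19048
sqrt(age_ratio) = 1.09109
SI = 11.2 * 1.09109 = 12.2 m

12.2


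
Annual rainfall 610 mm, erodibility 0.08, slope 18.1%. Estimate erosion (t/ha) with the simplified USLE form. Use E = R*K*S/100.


Formula: E = R * K * S / 100  (simplified USLE)
R * K = 610 * 0.08 = 48.8
E = 48.8 * 18.1 / 100 = 8.83 t/ha

8.83


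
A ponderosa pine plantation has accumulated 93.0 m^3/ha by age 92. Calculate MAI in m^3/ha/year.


Formula: MAI = Total Volume / Stand Age
MAI = 93.0 m^3/ha / 92 years
MAI = 1.01 m^3/ha/year

1.01


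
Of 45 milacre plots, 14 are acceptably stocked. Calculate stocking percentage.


Formula: Stocking % = stocked plots / total plots * 100
Stocking = 14 / 45 * 100
Stocking = 0.3111 * 100 = 31.1%

31.1


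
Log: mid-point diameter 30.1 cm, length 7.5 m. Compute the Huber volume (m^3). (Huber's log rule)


Huber: V = Am * L,  Am = pi*(Dm/200)^2
Am = pi*(30.1/200)^2 = 0.071158 m^2
V = 0.071158*7.5 = 0.5337 m^3

0.5337


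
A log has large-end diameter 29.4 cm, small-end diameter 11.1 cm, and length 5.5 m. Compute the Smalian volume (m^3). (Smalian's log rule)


Smalian: V = (A1 + A2)/2 * L,  A = pi*(D/200)^2
A1 = pi*(29.4/200)^2 = 0.067887 m^2
A2 = pi*(11.1/200)^2 = 0.009677 m^2
V = (0.067887+0.009677)/2*5.5 = 0.2133 m^3

0.2133


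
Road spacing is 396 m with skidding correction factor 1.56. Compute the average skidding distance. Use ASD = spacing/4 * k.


Formula: ASD = (spacing / 4) * correction
Uncorrected distance = spacing / 4 = 396 / 4 = 99 m
ASD = 99 * 1.56 = 154 m

154


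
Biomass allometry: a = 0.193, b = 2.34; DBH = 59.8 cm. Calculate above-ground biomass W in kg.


Formula: W = a * DBH^b  (allometric power law)
DBH^b = 59.8^2.34 = 14370.7942
W = 0.193 * 14370.7942 = 2773.6 kg

2773.6


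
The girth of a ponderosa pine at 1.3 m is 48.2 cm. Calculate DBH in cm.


Formula: DBH = C / pi
DBH = 48.2 / pi
pi = 3.14159...
DBH = 15.3 cm

15.3


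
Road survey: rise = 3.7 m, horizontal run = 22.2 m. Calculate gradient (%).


Formula: Gradient = rise / run * 100
Gradient = 3.7 / 22.2 * 100 = 16.7%

16.7


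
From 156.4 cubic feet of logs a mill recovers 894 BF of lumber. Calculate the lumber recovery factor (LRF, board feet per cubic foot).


Formula: LRF = Lumber Output (BF) / Log Input (ft^3)
LRF = 894 BF / 156.4 ft^3
LRF = 5.72 BF/ft^3

5.72


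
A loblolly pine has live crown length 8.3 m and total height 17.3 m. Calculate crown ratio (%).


Formula: Crown Ratio = (Crown Length / Total Height) * 100
CR = (8.3 m / 17.3 m) * 100
CR = 0.4798 * 100 = 48.0%

48.0


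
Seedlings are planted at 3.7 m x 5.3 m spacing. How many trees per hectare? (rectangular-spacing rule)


Formula: TPH = 10000 m^2/ha / (spacing_x * spacing_y)
Area per tree = 3.7 m * 5.3 m = 19.61 m^2
TPH = 10000 / 19.61 = 510 trees/ha

510


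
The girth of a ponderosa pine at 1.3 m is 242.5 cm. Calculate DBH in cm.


Formula: DBH = C / pi
DBH = 242.5 / pi
pi = 3.14159...
DBH = 77.2 cm

77.2


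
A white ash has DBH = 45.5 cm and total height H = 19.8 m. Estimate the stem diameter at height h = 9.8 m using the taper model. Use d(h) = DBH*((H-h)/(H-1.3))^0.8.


Taper: d(h) = DBH * ((H - h) / (H - 1.3))^0.8
Numerator = H - h = 19.8 - 9.8 = 10.0 m
Denominator = H - 1.3 = 19.8 - 1.3 = 18.5 m
Ratio = 10.0 / 18.5 = 0.54054
d = 45.5 * 0.54054^0.8 = 27.8 cm

27.8


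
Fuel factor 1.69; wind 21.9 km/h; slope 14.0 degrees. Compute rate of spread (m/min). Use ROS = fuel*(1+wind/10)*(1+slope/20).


Formula: ROS = fuel * (1 + wind/10) * (1 + slope/20)
Wind factor = 1 + 21.9/10 = 3.19
Slope factor = 1 + 14.0/20 = 1.7
ROS = 1.69 * 3.19 * 1.7 = 9.16 m/min

9.16


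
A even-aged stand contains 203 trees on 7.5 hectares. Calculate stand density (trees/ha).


Formula: Stand Density = N_trees / Area_ha
Density = 203 trees / 7.5 ha
Density = 27 trees/ha

27


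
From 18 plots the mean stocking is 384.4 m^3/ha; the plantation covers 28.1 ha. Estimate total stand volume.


Formula: Total Volume = Mean Volume per ha * Total Area
Total Volume = 384.4 m^3/ha * 28.1 ha
Total Volume = 10802 m^3

10802


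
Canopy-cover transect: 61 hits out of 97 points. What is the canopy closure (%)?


Formula: Canopy closure = covered points / total points * 100
Closure = 61 / 97 * 100
Closure = 0.6289 * 100 = 62.9%

62.9


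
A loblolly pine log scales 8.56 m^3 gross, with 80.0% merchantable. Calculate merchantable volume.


Formula: MV = V_total * (merchantable_pct / 100)
Merchantable fraction = 80.0% / 100 = 0.8
MV = 8.56 m^3 * 0.8 = 6.848 m^3

6.848


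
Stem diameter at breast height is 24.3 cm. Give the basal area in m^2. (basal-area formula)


Formula: BA = pi * (DBH/2)^2 / 10000  (cm^2 to m^2)
Radius = DBH/2 = 24.3/2 = 12.15 cm
BA = pi * 12.15^2 / 10000
   = 463.7698 cm^2 / 10000
   = 0.0464 m^2

0.0464


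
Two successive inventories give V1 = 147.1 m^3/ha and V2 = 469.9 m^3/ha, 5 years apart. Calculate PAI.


Formula: PAI = (V_T2 - V_T1) / (T2 - T1)
Volume increment = 469.9 - 147.1 = 322.8 m^3/ha
PAI = 322.8 / 5 = 64.56 m^3/ha/year

64.56


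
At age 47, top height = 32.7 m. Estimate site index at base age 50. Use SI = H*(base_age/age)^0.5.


Formula: SI = H_dom * (base_age / age)^0.5
Age ratio = 50 / 47 = 1.06383
sqrt(age_ratio) = 1.03142
SI = 32.7 * 1.03142 = 33.7 m

33.7


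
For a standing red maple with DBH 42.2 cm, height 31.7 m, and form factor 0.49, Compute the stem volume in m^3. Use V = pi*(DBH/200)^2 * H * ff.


Formula: V = pi * (DBH/200)^2 * H * ff
Radius = DBH/200 = 42.2/200 = 0.211 m
Radius^2 = 0.211^2 = 0.044521 m^2
V = pi * 0.044521 * 31.7 * 0.49
V = 2.173 m^3

2.173


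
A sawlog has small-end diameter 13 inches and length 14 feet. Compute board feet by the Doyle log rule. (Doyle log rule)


Doyle: BF = (D - 4)^2 * L / 16
Adjusted diameter = 13 - 4 = 9 in
(D-4)^2 = 9^2 = 81
BF = 81 * 14 / 16 = 71 BF

71


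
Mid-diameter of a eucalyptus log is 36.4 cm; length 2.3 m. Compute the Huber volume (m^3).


Huber: V = Am * L,  Am = pi*(Dm/200)^2
Am = pi*(36.4/200)^2 = 0.104062 m^2
V = 0.104062*2.3 = 0.2393 m^3

0.2393


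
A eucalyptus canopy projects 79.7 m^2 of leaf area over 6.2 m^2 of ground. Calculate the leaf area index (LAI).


Formula: LAI = total leaf area / ground area  (dimensionless)
LAI = 79.7 m^2 / 6.2 m^2
LAI = 12.85

12.85


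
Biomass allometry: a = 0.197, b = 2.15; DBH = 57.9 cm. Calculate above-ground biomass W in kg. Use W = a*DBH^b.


Formula: W = a * DBH^b  (allometric power law)
DBH^b = 57.9^2.15 = 6162.5281
W = 0.197 * 6162.5281 = 1214.0 kg

1214.0


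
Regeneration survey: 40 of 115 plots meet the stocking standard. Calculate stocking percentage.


Formula: Stocking % = stocked plots / total plots * 100
Stocking = 40 / 115 * 100
Stocking = 0.3478 * 100 = 34.8%

34.8


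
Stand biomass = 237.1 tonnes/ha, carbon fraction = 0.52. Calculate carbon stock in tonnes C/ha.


Formula: Carbon Stock = Biomass * Carbon Fraction
C = 237.1 t/ha * 0.52
C = 123.3 t C/ha

123.3


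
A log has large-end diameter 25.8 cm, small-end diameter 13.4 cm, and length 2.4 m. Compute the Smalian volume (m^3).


Smalian: V = (A1 + A2)/2 * L,  A = pi*(D/200)^2
A1 = pi*(25.8/200)^2 = 0.052279 m^2
A2 = pi*(13.4/200)^2 = 0.014103 m^2
V = (0.052279+0.014103)/2*2.4 = 0.0797 m^3

0.0797


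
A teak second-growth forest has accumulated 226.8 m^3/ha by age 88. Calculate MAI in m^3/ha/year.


Formula: MAI = Total Volume / Stand Age
MAI = 226.8 m^3/ha / 88 years
MAI = 2.58 m^3/ha/year

2.58


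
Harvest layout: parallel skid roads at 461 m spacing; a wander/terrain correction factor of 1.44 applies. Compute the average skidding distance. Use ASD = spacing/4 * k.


Formula: ASD = (spacing / 4) * correction
Uncorrected distance = spacing / 4 = 461 / 4 = 115.25 m
ASD = 115.25 * 1.44 = 166 m

166


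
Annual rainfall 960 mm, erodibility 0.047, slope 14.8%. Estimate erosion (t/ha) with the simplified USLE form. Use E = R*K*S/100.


Formula: E = R * K * S / 100  (simplified USLE)
R * K = 960 * 0.047 = 45.12
E = 45.12 * 14.8 / 100 = 6.68 t/ha

6.68


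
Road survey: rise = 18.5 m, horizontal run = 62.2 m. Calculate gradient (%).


Formula: Gradient = rise / run * 100
Gradient = 18.5 / 62.2 * 100 = 29.7%

29.7


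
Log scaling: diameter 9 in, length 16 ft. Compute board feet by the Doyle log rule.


Doyle: BF = (D - 4)^2 * L / 16
Adjusted diameter = 9 - 4 = 5 in
(D-4)^2 = 5^2 = 25
BF = 25 * 16 / 16 = 25 BF

25


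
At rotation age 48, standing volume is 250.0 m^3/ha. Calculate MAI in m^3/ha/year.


Formula: MAI = Total Volume / Stand Age
MAI = 250.0 m^3/ha / 48 years
MAI = 5.21 m^3/ha/year

5.21


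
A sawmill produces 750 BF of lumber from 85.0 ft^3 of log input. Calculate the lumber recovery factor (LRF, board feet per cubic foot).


Formula: LRF = Lumber Output (BF) / Log Input (ft^3)
LRF = 750 BF / 85.0 ft^3
LRF = 8.82 BF/ft^3

8.82


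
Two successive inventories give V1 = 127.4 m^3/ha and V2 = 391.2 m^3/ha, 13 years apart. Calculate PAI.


Formula: PAI = (V_T2 - V_T1) / (T2 - T1)
Volume increment = 391.2 - 127.4 = 263.8 m^3/ha
PAI = 263.8 / 13 = 20.29 m^3/ha/year

20.29


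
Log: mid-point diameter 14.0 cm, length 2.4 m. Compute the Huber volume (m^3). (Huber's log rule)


Huber: V = Am * L,  Am = pi*(Dm/200)^2
Am = pi*(14.0/200)^2 = 0.015394 m^2
V = 0.015394*2.4 = 0.0369 m^3

0.0369


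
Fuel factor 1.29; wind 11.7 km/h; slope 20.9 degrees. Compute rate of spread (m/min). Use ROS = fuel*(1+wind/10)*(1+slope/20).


Formula: ROS = fuel * (1 + wind/10) * (1 + slope/20)
Wind factor = 1 + 11.7/10 = 2.17
Slope factor = 1 + 20.9/20 = 2.045
ROS = 1.29 * 2.17 * 2.045 = 5.72 m/min

5.72


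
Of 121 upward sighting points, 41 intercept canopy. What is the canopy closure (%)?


Formula: Canopy closure = covered points / total points * 100
Closure = 41 / 121 * 100
Closure = 0.3388 * 100 = 33.9%

33.9


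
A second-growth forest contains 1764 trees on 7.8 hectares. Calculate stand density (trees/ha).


Formula: Stand Density = N_trees / Area_ha
Density = 1764 trees / 7.8 ha
Density = 226 trees/ha

226


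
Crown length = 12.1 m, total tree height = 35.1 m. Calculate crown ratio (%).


Formula: Crown Ratio = (Crown Length / Total Height) * 100
CR = (12.1 m / 35.1 m) * 100
CR = 0.3447 * 100 = 34.5%

34.5


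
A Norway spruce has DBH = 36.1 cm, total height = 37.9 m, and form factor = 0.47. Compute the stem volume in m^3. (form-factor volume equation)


Formula: V = pi * (DBH/200)^2 * H * ff
Radius = DBH/200 = 36.1/200 = 0.1805 m
Radius^2 = 0.1805^2 = 0.03258025 m^2
V = pi * 0.03258025 * 37.9 * 0.47
V = 1.823 m^3

1.823


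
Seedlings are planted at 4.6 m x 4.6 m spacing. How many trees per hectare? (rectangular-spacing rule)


Formula: TPH = 10000 m^2/ha / (spacing_x * spacing_y)
Area per tree = 4.6 m * 4.6 m = 21.16 m^2
TPH = 10000 / 21.16 = 473 trees/ha

473


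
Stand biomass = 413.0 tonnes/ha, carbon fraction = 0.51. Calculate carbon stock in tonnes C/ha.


Formula: Carbon Stock = Biomass * Carbon Fraction
C = 413.0 t/ha * 0.51
C = 210.6 t C/ha

210.6


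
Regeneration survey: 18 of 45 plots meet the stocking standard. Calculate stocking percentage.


Formula: Stocking % = stocked plots / total plots * 100
Stocking = 18 / 45 * 100
Stocking = 0.4 * 100 = 40.0%

40.0


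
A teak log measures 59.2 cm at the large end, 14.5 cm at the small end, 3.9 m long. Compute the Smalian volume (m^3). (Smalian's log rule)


Smalian: V = (A1 + A2)/2 * L,  A = pi*(D/200)^2
A1 = pi*(59.2/200)^2 = 0.275254 m^2
A2 = pi*(14.5/200)^2 = 0.016513 m^2
V = (0.275254+0.016513)/2*3.9 = 0.5689 m^3

0.5689


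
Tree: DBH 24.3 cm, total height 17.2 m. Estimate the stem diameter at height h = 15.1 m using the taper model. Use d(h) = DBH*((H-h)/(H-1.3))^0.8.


Taper: d(h) = DBH * ((H - h) / (H - 1.3))^0.8
Numerator = H - h = 17.2 - 15.1 = 2.1 m
Denominator = H - 1.3 = 17.2 - 1.3 = 15.9 m
Ratio = 2.1 / 15.9 = 0.13208
d = 24.3 * 0.13208^0.8 = 4.8 cm

4.8


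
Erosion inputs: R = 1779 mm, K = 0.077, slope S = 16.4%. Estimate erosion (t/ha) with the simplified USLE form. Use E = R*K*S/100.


Formula: E = R * K * S / 100  (simplified USLE)
R * K = 1779 * 0.077 = 136.983
E = 136.983 * 16.4 / 100 = 22.47 t/ha

22.47


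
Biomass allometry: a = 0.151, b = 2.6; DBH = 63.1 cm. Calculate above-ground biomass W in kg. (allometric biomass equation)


Formula: W = a * DBH^b  (allometric power law)
DBH^b = 63.1^2.6 = 47871.4226
W = 0.151 * 47871.4226 = 7228.6 kg

7228.6


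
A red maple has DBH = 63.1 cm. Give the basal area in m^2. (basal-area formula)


Formula: BA = pi * (DBH/2)^2 / 10000  (cm^2 to m^2)
Radius = DBH/2 = 63.1/2 = 31.55 cm
BA = pi * 31.55^2 / 10000
   = 3127.1492 cm^2 / 10000
   = 0.3127 m^2

0.3127


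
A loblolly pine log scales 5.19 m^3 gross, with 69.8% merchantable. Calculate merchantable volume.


Formula: MV = V_total * (merchantable_pct / 100)
Merchantable fraction = 69.8% / 100 = 0.698
MV = 5.19 m^3 * 0.698 = 3.623 m^3

3.623


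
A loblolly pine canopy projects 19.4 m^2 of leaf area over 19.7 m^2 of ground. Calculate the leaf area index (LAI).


Formula: LAI = total leaf area / ground area  (dimensionless)
LAI = 19.4 m^2 / 19.7 m^2
LAI = 0.98

0.98


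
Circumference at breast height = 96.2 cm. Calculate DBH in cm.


Formula: DBH = C / pi
DBH = 96.2 / pi
pi = 3.14159...
DBH = 30.6 cm

30.6


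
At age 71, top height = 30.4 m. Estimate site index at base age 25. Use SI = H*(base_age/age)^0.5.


Formula: SI = H_dom * (base_age / age)^0.5
Age ratio = 25 / 71 = 0.35211
sqrt(age_ratio) = 0.59339
SI = 30.4 * 0.59339 = 18.0 m

18.0


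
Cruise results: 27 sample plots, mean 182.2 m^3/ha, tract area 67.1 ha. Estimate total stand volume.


Formula: Total Volume = Mean Volume per ha * Total Area
Total Volume = 182.2 m^3/ha * 67.1 ha
Total Volume = 12226 m^3

12226


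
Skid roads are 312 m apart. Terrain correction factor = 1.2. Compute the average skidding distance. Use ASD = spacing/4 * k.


Formula: ASD = (spacing / 4) * correction
Uncorrected distance = spacing / 4 = 312 / 4 = 78 m
ASD = 78 * 1.2 = 94 m

94


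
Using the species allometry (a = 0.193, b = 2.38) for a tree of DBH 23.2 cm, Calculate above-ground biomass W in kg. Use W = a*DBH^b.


Formula: W = a * DBH^b  (allometric power law)
DBH^b = 23.2^2.38 = 1777.712
W = 0.193 * 1777.712 = 343.1 kg

343.1


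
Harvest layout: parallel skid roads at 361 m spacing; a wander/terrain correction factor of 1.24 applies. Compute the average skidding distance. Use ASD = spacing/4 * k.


Formula: ASD = (spacing / 4) * correction
Uncorrected distance = spacing / 4 = 361 / 4 = 90.25 m
ASD = 90.25 * 1.24 = 112 m

112


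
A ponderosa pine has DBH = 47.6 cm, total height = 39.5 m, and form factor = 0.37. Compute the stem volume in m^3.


Formula: V = pi * (DBH/200)^2 * H * ff
Radius = DBH/200 = 47.6/200 = 0.238 m
Radius^2 = 0.238^2 = 0.056644 m^2
V = pi * 0.056644 * 39.5 * 0.37
V = 2.601 m^3

2.601


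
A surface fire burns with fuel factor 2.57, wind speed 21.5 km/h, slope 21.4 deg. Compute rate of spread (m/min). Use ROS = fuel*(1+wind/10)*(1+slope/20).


Formula: ROS = fuel * (1 + wind/10) * (1 + slope/20)
Wind factor = 1 + 21.5/10 = 3.15
Slope factor = 1 + 21.4/20 = 2.07
ROS = 2.57 * 3.15 * 2.07 = 16.76 m/min

16.76


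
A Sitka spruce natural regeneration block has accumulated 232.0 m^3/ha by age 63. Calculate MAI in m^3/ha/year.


Formula: MAI = Total Volume / Stand Age
MAI = 232.0 m^3/ha / 63 years
MAI = 3.68 m^3/ha/year

3.68


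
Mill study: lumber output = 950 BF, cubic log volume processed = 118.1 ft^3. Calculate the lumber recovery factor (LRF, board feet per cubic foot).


Formula: LRF = Lumber Output (BF) / Log Input (ft^3)
LRF = 950 BF / 118.1 ft^3
LRF = 8.04 BF/ft^3

8.04


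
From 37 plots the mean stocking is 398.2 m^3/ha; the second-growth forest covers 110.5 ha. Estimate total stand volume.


Formula: Total Volume = Mean Volume per ha * Total Area
Total Volume = 398.2 m^3/ha * 110.5 ha
Total Volume = 44001 m^3

44001


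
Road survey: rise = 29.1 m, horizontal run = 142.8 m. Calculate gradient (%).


Formula: Gradient = rise / run * 100
Gradient = 29.1 / 142.8 * 100 = 20.4%

20.4


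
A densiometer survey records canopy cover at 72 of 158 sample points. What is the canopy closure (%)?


Formula: Canopy closure = covered points / total points * 100
Closure = 72 / 158 * 100
Closure = 0.4557 * 100 = 45.6%

45.6


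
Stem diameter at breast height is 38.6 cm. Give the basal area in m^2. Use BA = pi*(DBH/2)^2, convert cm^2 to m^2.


Formula: BA = pi * (DBH/2)^2 / 10000  (cm^2 to m^2)
Radius = DBH/2 = 38.6/2 = 19.3 cm
BA = pi * 19.3^2 / 10000
   = 1170.2118 cm^2 / 10000
   = 0.117 m^2

0.117


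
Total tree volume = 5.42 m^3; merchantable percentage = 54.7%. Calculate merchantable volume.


Formula: MV = V_total * (merchantable_pct / 100)
Merchantable fraction = 54.7% / 100 = 0.547
MV = 5.42 m^3 * 0.547 = 2.965 m^3

2.965


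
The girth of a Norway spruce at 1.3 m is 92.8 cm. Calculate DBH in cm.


Formula: DBH = C / pi
DBH = 92.8 / pi
pi = 3.14159...
DBH = 29.5 cm

29.5


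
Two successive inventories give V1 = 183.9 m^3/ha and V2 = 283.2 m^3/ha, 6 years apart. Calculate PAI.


Formula: PAI = (V_T2 - V_T1) / (T2 - T1)
Volume increment = 283.2 - 183.9 = 99.3 m^3/ha
PAI = 99.3 / 6 = 16.55 m^3/ha/year

16.55


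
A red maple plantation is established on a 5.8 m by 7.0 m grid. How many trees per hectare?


Formula: TPH = 10000 m^2/ha / (spacing_x * spacing_y)
Area per tree = 5.8 m * 7.0 m = 40.6 m^2
TPH = 10000 / 40.6 = 246 trees/ha

246


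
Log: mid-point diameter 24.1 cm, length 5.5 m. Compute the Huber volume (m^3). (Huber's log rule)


Huber: V = Am * L,  Am = pi*(Dm/200)^2
Am = pi*(24.1/200)^2 = 0.045617 m^2
V = 0.045617*5.5 = 0.2509 m^3

0.2509


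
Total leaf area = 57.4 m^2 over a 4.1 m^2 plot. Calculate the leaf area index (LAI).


Formula: LAI = total leaf area / ground area  (dimensionless)
LAI = 57.4 m^2 / 4.1 m^2
LAI = 14.0

14.0


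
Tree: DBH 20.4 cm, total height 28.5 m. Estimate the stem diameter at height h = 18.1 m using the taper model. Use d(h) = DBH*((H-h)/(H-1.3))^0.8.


Taper: d(h) = DBH * ((H - h) / (H - 1.3))^0.8
Numerator = H - h = 28.5 - 18.1 = 10.4 m
Denominator = H - 1.3 = 28.5 - 1.3 = 27.2 m
Ratio = 10.4 / 27.2 = 0.38235
d = 20.4 * 0.38235^0.8 = 9.5 cm

9.5


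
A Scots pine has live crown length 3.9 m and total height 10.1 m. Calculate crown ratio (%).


Formula: Crown Ratio = (Crown Length / Total Height) * 100
CR = (3.9 m / 10.1 m) * 100
CR = 0.3861 * 100 = 38.6%

38.6


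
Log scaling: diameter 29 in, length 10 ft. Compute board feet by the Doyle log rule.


Doyle: BF = (D - 4)^2 * L / 16
Adjusted diameter = 29 - 4 = 25 in
(D-4)^2 = 25^2 = 625
BF = 625 * 10 / 16 = 391 BF

391


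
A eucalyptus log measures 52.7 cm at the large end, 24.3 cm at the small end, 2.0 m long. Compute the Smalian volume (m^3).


Smalian: V = (A1 + A2)/2 * L,  A = pi*(D/200)^2
A1 = pi*(52.7/200)^2 = 0.218128 m^2
A2 = pi*(24.3/200)^2 = 0.046377 m^2
V = (0.218128+0.046377)/2*2.0 = 0.2645 m^3

0.2645


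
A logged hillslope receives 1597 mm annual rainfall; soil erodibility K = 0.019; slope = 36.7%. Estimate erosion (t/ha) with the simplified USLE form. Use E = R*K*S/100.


Formula: E = R * K * S / 100  (simplified USLE)
R * K = 1597 * 0.019 = 30.343
E = 30.343 * 36.7 / 100 = 11.14 t/ha

11.14


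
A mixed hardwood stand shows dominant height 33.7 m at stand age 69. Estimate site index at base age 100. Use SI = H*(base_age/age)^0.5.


Formula: SI = H_dom * (base_age / age)^0.5
Age ratio = 100 / 69 = 1.44928
sqrt(age_ratio) = 1.20386
SI = 33.7 * 1.20386 = 40.6 m

40.6


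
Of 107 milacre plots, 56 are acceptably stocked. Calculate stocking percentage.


Formula: Stocking % = stocked plots / total plots * 100
Stocking = 56 / 107 * 100
Stocking = 0.5234 * 100 = 52.3%

52.3


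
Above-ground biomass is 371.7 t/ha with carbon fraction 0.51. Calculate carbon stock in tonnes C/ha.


Formula: Carbon Stock = Biomass * Carbon Fraction
C = 371.7 t/ha * 0.51
C = 189.6 t C/ha

189.6


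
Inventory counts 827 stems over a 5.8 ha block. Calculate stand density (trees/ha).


Formula: Stand Density = N_trees / Area_ha
Density = 827 trees / 5.8 ha
Density = 143 trees/ha

143


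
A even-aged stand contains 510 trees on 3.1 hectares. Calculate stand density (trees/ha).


Formula: Stand Density = N_trees / Area_ha
Density = 510 trees / 3.1 ha
Density = 165 trees/ha

165


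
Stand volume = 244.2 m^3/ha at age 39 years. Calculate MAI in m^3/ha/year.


Formula: MAI = Total Volume / Stand Age
MAI = 244.2 m^3/ha / 39 years
MAI = 6.26 m^3/ha/year

6.26


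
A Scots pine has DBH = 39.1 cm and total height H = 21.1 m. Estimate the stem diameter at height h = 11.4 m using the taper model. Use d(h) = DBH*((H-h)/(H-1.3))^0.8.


Taper: d(h) = DBH * ((H - h) / (H - 1.3))^0.8
Numerator = H - h = 21.1 - 11.4 = 9.7 m
Denominator = H - 1.3 = 21.1 - 1.3 = 19.8 m
Ratio = 9.7 / 19.8 = 0.4899
d = 39.1 * 0.4899^0.8 = 22.1 cm

22.1


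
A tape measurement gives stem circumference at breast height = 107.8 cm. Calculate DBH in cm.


Formula: DBH = C / pi
DBH = 107.8 / pi
pi = 3.14159...
DBH = 34.3 cm

34.3


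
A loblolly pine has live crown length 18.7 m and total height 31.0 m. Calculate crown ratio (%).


Formula: Crown Ratio = (Crown Length / Total Height) * 100
CR = (18.7 m / 31.0 m) * 100
CR = 0.6032 * 100 = 60.3%

60.3


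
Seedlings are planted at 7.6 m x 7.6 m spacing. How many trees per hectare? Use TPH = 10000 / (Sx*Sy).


Formula: TPH = 10000 m^2/ha / (spacing_x * spacing_y)
Area per tree = 7.6 m * 7.6 m = 57.76 m^2
TPH = 10000 / 57.76 = 173 trees/ha

173


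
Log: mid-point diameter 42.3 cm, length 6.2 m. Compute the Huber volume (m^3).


Huber: V = Am * L,  Am = pi*(Dm/200)^2
Am = pi*(42.3/200)^2 = 0.140531 m^2
V = 0.140531*6.2 = 0.8713 m^3

0.8713


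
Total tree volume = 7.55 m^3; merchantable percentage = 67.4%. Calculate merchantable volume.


Formula: MV = V_total * (merchantable_pct / 100)
Merchantable fraction = 67.4% / 100 = 0.674
MV = 7.55 m^3 * 0.674 = 5.089 m^3

5.089


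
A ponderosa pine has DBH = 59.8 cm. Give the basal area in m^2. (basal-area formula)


Formula: BA = pi * (DBH/2)^2 / 10000  (cm^2 to m^2)
Radius = DBH/2 = 59.8/2 = 29.9 cm
BA = pi * 29.9^2 / 10000
   = 2808.6152 cm^2 / 10000
   = 0.2809 m^2

0.2809


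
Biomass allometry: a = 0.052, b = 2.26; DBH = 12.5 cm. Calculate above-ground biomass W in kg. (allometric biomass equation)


Formula: W = a * DBH^b  (allometric power law)
DBH^b = 12.5^2.26 = 301.3121
W = 0.052 * 301.3121 = 15.7 kg

15.7


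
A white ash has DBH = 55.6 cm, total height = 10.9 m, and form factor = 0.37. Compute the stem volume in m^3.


Formula: V = pi * (DBH/200)^2 * H * ff
Radius = DBH/200 = 55.6/200 = 0.278 m
Radius^2 = 0.278^2 = 0.077284 m^2
V = pi * 0.077284 * 10.9 * 0.37
V = 0.979 m^3

0.979


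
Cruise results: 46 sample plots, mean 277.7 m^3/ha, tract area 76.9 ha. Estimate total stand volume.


Formula: Total Volume = Mean Volume per ha * Total Area
Total Volume = 277.7 m^3/ha * 76.9 ha
Total Volume = 21355 m^3

21355


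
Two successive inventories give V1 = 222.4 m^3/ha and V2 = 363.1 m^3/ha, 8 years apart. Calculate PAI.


Formula: PAI = (V_T2 - V_T1) / (T2 - T1)
Volume increment = 363.1 - 222.4 = 140.7 m^3/ha
PAI = 140.7 / 8 = 17.59 m^3/ha/year

17.59


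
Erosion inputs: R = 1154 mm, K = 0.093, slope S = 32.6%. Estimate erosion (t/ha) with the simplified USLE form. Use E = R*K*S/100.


Formula: E = R * K * S / 100  (simplified USLE)
R * K = 1154 * 0.093 = 107.322
E = 107.322 * 32.6 / 100 = 34.99 t/ha

34.99


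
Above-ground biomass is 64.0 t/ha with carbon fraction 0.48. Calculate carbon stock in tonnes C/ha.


Formula: Carbon Stock = Biomass * Carbon Fraction
C = 64.0 t/ha * 0.48
C = 30.7 t C/ha

30.7


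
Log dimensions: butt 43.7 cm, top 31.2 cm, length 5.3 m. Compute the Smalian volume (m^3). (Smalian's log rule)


Smalian: V = (A1 + A2)/2 * L,  A = pi*(D/200)^2
A1 = pi*(43.7/200)^2 = 0.149987 m^2
A2 = pi*(31.2/200)^2 = 0.076454 m^2
V = (0.149987+0.076454)/2*5.3 = 0.6001 m^3

0.6001


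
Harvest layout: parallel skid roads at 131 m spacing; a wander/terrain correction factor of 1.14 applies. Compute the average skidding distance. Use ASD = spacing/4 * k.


Formula: ASD = (spacing / 4) * correction
Uncorrected distance = spacing / 4 = 131 / 4 = 32.75 m
ASD = 32.75 * 1.14 = 37 m

37


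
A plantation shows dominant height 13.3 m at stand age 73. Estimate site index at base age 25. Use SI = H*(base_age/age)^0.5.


Formula: SI = H_dom * (base_age / age)^0.5
Age ratio = 25 / 73 = 0.34247
sqrt(age_ratio) = 0.58521
SI = 13.3 * 0.58521 = 7.8 m

7.8


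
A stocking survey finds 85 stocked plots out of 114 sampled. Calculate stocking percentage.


Formula: Stocking % = stocked plots / total plots * 100
Stocking = 85 / 114 * 100
Stocking = 0.7456 * 100 = 74.6%

74.6


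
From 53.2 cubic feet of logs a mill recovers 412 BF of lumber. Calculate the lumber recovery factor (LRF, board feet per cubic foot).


Formula: LRF = Lumber Output (BF) / Log Input (ft^3)
LRF = 412 BF / 53.2 ft^3
LRF = 7.74 BF/ft^3

7.74


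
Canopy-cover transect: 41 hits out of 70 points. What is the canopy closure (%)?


Formula: Canopy closure = covered points / total points * 100
Closure = 41 / 70 * 100
Closure = 0.5857 * 100 = 58.6%

58.6


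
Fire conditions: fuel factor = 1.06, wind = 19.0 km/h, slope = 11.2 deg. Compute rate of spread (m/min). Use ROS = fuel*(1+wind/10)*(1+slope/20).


Formula: ROS = fuel * (1 + wind/10) * (1 + slope/20)
Wind factor = 1 + 19.0/10 = 2.9
Slope factor = 1 + 11.2/20 = 1.56
ROS = 1.06 * 2.9 * 1.56 = 4.8 m/min

4.8


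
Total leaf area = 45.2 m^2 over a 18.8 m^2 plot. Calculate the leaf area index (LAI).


Formula: LAI = total leaf area / ground area  (dimensionless)
LAI = 45.2 m^2 / 18.8 m^2
LAI = 2.4

2.4


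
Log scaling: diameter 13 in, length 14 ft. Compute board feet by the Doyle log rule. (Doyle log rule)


Doyle: BF = (D - 4)^2 * L / 16
Adjusted diameter = 13 - 4 = 9 in
(D-4)^2 = 9^2 = 81
BF = 81 * 14 / 16 = 71 BF

71


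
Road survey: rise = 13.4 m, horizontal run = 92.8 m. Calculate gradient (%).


Formula: Gradient = rise / run * 100
Gradient = 13.4 / 92.8 * 100 = 14.4%

14.4


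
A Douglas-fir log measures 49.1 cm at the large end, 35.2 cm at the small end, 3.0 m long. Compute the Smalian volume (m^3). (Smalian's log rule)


Smalian: V = (A1 + A2)/2 * L,  A = pi*(D/200)^2
A1 = pi*(49.1/200)^2 = 0.189345 m^2
A2 = pi*(35.2/200)^2 = 0.097314 m^2
V = (0.189345+0.097314)/2*3.0 = 0.43 m^3

0.43


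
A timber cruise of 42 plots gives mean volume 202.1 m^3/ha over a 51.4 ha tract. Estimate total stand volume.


Formula: Total Volume = Mean Volume per ha * Total Area
Total Volume = 202.1 m^3/ha * 51.4 ha
Total Volume = 10388 m^3

10388


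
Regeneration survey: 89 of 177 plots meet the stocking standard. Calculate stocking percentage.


Formula: Stocking % = stocked plots / total plots * 100
Stocking = 89 / 177 * 100
Stocking = 0.5028 * 100 = 50.3%

50.3


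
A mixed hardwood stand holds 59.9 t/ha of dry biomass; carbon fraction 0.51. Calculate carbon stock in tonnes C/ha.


Formula: Carbon Stock = Biomass * Carbon Fraction
C = 59.9 t/ha * 0.51
C = 30.5 t C/ha

30.5


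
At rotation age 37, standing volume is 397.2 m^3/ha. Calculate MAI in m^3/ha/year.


Formula: MAI = Total Volume / Stand Age
MAI = 397.2 m^3/ha / 37 years
MAI = 10.74 m^3/ha/year

10.74


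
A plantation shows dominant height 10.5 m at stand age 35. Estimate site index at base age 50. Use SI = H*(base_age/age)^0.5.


Formula: SI = H_dom * (base_age / age)^0.5
Age ratio = 50 / 35 = 1.42857
sqrt(age_ratio) = 1.19523
SI = 10.5 * 1.19523 = 12.5 m

12.5


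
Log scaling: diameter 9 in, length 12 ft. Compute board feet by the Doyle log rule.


Doyle: BF = (D - 4)^2 * L / 16
Adjusted diameter = 9 - 4 = 5 in
(D-4)^2 = 5^2 = 25
BF = 25 * 12 / 16 = 19 BF

19


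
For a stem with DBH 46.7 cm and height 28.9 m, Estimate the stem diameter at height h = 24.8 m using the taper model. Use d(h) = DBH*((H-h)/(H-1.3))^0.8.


Taper: d(h) = DBH * ((H - h) / (H - 1.3))^0.8
Numerator = H - h = 28.9 - 24.8 = 4.1 m
Denominator = H - 1.3 = 28.9 - 1.3 = 27.6 m
Ratio = 4.1 / 27.6 = 0.14855
d = 46.7 * 0.14855^0.8 = 10.2 cm

10.2


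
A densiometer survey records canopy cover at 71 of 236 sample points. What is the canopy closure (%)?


Formula: Canopy closure = covered points / total points * 100
Closure = 71 / 236 * 100
Closure = 0.3008 * 100 = 30.1%

30.1


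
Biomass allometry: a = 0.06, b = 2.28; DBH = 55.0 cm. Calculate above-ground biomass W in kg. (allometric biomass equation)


Formula: W = a * DBH^b  (allometric power law)
DBH^b = 55.0^2.28 = 9290.24
W = 0.06 * 9290.24 = 557.4 kg

557.4


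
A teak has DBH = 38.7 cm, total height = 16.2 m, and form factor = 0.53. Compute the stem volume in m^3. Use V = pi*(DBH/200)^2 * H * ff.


Formula: V = pi * (DBH/200)^2 * H * ff
Radius = DBH/200 = 38.7/200 = 0.1935 m
Radius^2 = 0.1935^2 = 0.03744225 m^2
V = pi * 0.03744225 * 16.2 * 0.53
V = 1.01 m^3

1.01


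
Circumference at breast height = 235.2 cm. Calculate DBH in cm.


Formula: DBH = C / pi
DBH = 235.2 / pi
pi = 3.14159...
DBH = 74.9 cm

74.9


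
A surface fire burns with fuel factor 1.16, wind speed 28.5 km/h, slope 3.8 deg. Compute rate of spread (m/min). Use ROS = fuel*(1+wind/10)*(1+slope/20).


Formula: ROS = fuel * (1 + wind/10) * (1 + slope/20)
Wind factor = 1 + 28.5/10 = 3.85
Slope factor = 1 + 3.8/20 = 1.19
ROS = 1.16 * 3.85 * 1.19 = 5.31 m/min

5.31


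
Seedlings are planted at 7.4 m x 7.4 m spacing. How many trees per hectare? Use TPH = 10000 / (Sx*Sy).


Formula: TPH = 10000 m^2/ha / (spacing_x * spacing_y)
Area per tree = 7.4 m * 7.4 m = 54.76 m^2
TPH = 10000 / 54.76 = 183 trees/ha

183


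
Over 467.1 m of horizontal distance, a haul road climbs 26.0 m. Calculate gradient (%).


Formula: Gradient = rise / run * 100
Gradient = 26.0 / 467.1 * 100 = 5.6%

5.6


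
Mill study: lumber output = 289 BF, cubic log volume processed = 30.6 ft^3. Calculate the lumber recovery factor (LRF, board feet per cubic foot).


Formula: LRF = Lumber Output (BF) / Log Input (ft^3)
LRF = 289 BF / 30.6 ft^3
LRF = 9.44 BF/ft^3

9.44


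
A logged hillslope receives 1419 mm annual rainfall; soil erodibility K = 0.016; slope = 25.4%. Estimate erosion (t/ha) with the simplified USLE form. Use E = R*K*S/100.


Formula: E = R * K * S / 100  (simplified USLE)
R * K = 1419 * 0.016 = 22.704
E = 22.704 * 25.4 / 100 = 5.77 t/ha

5.77


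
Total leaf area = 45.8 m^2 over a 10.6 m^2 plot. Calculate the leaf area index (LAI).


Formula: LAI = total leaf area / ground area  (dimensionless)
LAI = 45.8 m^2 / 10.6 m^2
LAI = 4.32

4.32


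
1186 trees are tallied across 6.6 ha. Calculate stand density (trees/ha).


Formula: Stand Density = N_trees / Area_ha
Density = 1186 trees / 6.6 ha
Density = 180 trees/ha

180


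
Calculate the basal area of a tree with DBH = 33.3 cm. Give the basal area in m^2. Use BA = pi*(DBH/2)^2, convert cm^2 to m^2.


Formula: BA = pi * (DBH/2)^2 / 10000  (cm^2 to m^2)
Radius = DBH/2 = 33.3/2 = 16.65 cm
BA = pi * 16.65^2 / 10000
   = 870.9202 cm^2 / 10000
   = 0.0871 m^2

0.0871


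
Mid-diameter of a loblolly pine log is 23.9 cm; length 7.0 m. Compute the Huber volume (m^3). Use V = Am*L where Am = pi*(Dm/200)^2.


Huber: V = Am * L,  Am = pi*(Dm/200)^2
Am = pi*(23.9/200)^2 = 0.044863 m^2
V = 0.044863*7.0 = 0.314 m^3

0.314


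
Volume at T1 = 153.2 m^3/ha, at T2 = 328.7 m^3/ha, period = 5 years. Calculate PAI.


Formula: PAI = (V_T2 - V_T1) / (T2 - T1)
Volume increment = 328.7 - 153.2 = 175.5 m^3/ha
PAI = 175.5 / 5 = 35.1 m^3/ha/year

35.1


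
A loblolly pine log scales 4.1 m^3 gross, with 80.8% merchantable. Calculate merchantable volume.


Formula: MV = V_total * (merchantable_pct / 100)
Merchantable fraction = 80.8% / 100 = 0.808
MV = 4.1 m^3 * 0.808 = 3.313 m^3

3.313


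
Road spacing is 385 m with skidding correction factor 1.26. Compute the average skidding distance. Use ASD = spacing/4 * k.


Formula: ASD = (spacing / 4) * correction
Uncorrected distance = spacing / 4 = 385 / 4 = 96.25 m
ASD = 96.25 * 1.26 = 121 m

121


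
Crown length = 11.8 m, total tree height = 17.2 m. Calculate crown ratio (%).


Formula: Crown Ratio = (Crown Length / Total Height) * 100
CR = (11.8 m / 17.2 m) * 100
CR = 0.686 * 100 = 68.6%

68.6


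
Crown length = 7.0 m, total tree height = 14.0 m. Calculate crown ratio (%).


Formula: Crown Ratio = (Crown Length / Total Height) * 100
CR = (7.0 m / 14.0 m) * 100
CR = 0.5 * 100 = 50.0%

50.0


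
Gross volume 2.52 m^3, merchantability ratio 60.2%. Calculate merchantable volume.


Formula: MV = V_total * (merchantable_pct / 100)
Merchantable fraction = 60.2% / 100 = 0.602
MV = 2.52 m^3 * 0.602 = 1.517 m^3

1.517


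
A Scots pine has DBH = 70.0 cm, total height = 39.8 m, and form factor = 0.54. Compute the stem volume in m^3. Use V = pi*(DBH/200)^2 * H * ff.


Formula: V = pi * (DBH/200)^2 * H * ff
Radius = DBH/200 = 70.0/200 = 0.35 m
Radius^2 = 0.35^2 = 0.1225 m^2
V = pi * 0.1225 * 39.8 * 0.54
V = 8.271 m^3

8.271


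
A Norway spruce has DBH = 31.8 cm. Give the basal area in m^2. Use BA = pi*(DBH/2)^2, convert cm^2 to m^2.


Formula: BA = pi * (DBH/2)^2 / 10000  (cm^2 to m^2)
Radius = DBH/2 = 31.8/2 = 15.9 cm
BA = pi * 15.9^2 / 10000
   = 794.226 cm^2 / 10000
   = 0.0794 m^2

0.0794


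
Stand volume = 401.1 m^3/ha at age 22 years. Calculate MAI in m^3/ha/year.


Formula: MAI = Total Volume / Stand Age
MAI = 401.1 m^3/ha / 22 years
MAI = 18.23 m^3/ha/year

18.23


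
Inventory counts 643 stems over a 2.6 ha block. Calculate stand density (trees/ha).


Formula: Stand Density = N_trees / Area_ha
Density = 643 trees / 2.6 ha
Density = 247 trees/ha

247


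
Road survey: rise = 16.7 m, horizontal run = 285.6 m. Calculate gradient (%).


Formula: Gradient = rise / run * 100
Gradient = 16.7 / 285.6 * 100 = 5.8%

5.8


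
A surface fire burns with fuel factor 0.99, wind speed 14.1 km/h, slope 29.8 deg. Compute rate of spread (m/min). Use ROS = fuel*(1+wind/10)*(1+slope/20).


Formula: ROS = fuel * (1 + wind/10) * (1 + slope/20)
Wind factor = 1 + 14.1/10 = 2.41
Slope factor = 1 + 29.8/20 = 2.49
ROS = 0.99 * 2.41 * 2.49 = 5.94 m/min

5.94


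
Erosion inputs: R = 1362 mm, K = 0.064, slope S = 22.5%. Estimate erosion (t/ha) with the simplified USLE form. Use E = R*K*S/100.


Formula: E = R * K * S / 100  (simplified USLE)
R * K = 1362 * 0.064 = 87.168
E = 87.168 * 22.5 / 100 = 19.61 t/ha

19.61


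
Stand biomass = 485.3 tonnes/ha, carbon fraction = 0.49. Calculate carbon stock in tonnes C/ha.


Formula: Carbon Stock = Biomass * Carbon Fraction
C = 485.3 t/ha * 0.49
C = 237.8 t C/ha

237.8


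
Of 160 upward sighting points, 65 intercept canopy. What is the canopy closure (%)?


Formula: Canopy closure = covered points / total points * 100
Closure = 65 / 160 * 100
Closure = 0.4062 * 100 = 40.6%

40.6


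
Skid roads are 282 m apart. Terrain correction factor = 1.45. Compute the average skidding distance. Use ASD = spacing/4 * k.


Formula: ASD = (spacing / 4) * correction
Uncorrected distance = spacing / 4 = 282 / 4 = 70.5 m
ASD = 70.5 * 1.45 = 102 m

102


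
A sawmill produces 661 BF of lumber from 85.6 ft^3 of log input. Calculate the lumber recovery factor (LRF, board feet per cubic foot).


Formula: LRF = Lumber Output (BF) / Log Input (ft^3)
LRF = 661 BF / 85.6 ft^3
LRF = 7.72 BF/ft^3

7.72
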